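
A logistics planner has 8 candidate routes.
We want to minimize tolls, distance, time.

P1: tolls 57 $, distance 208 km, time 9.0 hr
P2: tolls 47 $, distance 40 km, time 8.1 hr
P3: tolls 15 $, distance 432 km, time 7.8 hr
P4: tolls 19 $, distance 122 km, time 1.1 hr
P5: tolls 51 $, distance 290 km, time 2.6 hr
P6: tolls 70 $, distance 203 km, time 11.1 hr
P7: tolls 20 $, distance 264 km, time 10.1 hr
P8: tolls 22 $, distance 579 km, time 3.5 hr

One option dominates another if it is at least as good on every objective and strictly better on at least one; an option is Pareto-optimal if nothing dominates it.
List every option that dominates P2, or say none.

P1: worse on tolls (57 vs 47).
P3: worse on distance (432 vs 40).
P4: worse on distance (122 vs 40).
P5: worse on tolls (51 vs 47).
P6: worse on tolls (70 vs 47).
P7: worse on distance (264 vs 40).
P8: worse on distance (579 vs 40).
No option dominates P2.

none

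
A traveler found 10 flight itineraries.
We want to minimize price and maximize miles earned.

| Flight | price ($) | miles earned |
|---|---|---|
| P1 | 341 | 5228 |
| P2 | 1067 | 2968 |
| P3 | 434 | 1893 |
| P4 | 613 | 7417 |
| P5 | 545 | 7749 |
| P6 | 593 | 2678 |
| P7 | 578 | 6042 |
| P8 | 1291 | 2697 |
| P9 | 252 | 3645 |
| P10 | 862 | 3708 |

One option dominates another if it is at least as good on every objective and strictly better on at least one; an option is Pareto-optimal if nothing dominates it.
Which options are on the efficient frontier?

P1, P5, P9

P1: not dominated.
P2: dominated by P1 (price 341≤1067, miles earned 5228≥2968).
P3: dominated by P1 (price 341≤434, miles earned 5228≥1893).
P4: dominated by P5 (price 545≤613, miles earned 7749≥7417).
P5: not dominated (best miles earned).
P6: dominated by P1 (price 341≤593, miles earned 5228≥2678).
P7: dominated by P5 (price 545≤578, miles earned 7749≥6042).
P8: dominated by P1 (price 341≤1291, miles earned 5228≥2697).
P9: not dominated (best price).
P10: dominated by P1 (price 341≤862, miles earned 5228≥3708).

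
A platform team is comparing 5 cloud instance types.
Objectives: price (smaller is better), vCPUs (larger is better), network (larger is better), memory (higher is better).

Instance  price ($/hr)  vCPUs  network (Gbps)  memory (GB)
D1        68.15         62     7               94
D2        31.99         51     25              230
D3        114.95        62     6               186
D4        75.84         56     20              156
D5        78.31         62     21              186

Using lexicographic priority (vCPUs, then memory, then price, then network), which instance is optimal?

D5

First maximize vCPUs: best is 62, kept {D1, D3, D5}.
Then maximize memory: best is 186, kept {D3, D5}.
Then minimize price: best is 78.31, kept {D5}.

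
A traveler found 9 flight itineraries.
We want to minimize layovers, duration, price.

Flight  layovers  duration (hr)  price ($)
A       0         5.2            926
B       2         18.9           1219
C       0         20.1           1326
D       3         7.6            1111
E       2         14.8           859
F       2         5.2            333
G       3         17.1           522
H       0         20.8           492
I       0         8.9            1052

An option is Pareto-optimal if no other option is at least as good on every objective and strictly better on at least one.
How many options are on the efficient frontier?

3

A: not dominated.
B: dominated by A (layovers 0≤2, duration 5.2≤18.9, price 926≤1219).
C: dominated by A (layovers 0≤0, duration 5.2≤20.1, price 926≤1326).
D: dominated by A (layovers 0≤3, duration 5.2≤7.6, price 926≤1111).
E: dominated by F (layovers 2≤2, duration 5.2≤14.8, price 333≤859).
F: not dominated (best price).
G: dominated by F (layovers 2≤3, duration 5.2≤17.1, price 333≤522).
H: not dominated.
I: dominated by A (layovers 0≤0, duration 5.2≤8.9, price 926≤1052).
Pareto-optimal: A, F, H → 3.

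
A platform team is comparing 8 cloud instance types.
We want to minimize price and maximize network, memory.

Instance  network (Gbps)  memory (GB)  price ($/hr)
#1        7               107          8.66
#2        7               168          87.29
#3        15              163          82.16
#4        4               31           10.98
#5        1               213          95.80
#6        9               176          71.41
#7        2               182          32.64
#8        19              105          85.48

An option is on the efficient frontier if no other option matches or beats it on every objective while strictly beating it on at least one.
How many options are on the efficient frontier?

#1: not dominated (best price).
#2: dominated by #6 (network 9≥7, memory 176≥168, price 71.41≤87.29).
#3: not dominated.
#4: dominated by #1 (network 7≥4, memory 107≥31, price 8.66≤10.98).
#5: not dominated (best memory).
#6: not dominated.
#7: not dominated.
#8: not dominated (best network).
Pareto-optimal: #1, #3, #5, #6, #7, #8 → 6.

6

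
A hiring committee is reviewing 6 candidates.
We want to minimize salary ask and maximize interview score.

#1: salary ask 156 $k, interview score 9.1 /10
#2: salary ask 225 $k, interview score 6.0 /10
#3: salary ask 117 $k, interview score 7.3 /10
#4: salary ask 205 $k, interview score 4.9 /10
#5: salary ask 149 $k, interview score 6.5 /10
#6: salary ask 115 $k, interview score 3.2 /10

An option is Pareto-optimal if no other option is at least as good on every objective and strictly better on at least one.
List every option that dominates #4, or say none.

#1: salary ask 156≤205, interview score 9.1≥4.9 — dominates #4.
#3: salary ask 117≤205, interview score 7.3≥4.9 — dominates #4.
#5: salary ask 149≤205, interview score 6.5≥4.9 — dominates #4.
Others (#2, #6) are each worse than #4 on at least one objective.

#1, #3, #5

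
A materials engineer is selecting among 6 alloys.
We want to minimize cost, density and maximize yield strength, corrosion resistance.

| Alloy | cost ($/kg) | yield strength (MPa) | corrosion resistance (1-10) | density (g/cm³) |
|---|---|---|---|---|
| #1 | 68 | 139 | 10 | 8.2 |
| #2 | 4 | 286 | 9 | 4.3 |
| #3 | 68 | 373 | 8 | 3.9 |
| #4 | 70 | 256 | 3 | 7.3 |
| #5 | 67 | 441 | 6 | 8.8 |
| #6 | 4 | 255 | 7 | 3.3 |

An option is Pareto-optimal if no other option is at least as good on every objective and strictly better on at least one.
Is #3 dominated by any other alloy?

No

#1: worse on yield strength (139 vs 373).
#2: worse on yield strength (286 vs 373).
#4: worse on cost (70 vs 68).
#5: worse on corrosion resistance (6 vs 8).
#6: worse on yield strength (255 vs 373).
No option is at least as good as #3 on every objective and strictly better on one.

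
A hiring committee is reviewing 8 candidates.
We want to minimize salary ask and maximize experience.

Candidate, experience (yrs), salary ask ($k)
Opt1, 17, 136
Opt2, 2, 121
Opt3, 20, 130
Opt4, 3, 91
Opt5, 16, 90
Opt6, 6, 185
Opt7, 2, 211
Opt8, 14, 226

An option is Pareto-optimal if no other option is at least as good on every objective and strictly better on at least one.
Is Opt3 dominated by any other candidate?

Opt1: worse on experience (17 vs 20).
Opt2: worse on experience (2 vs 20).
Opt4: worse on experience (3 vs 20).
Opt5: worse on experience (16 vs 20).
Opt6: worse on experience (6 vs 20).
Opt7: worse on experience (2 vs 20).
Opt8: worse on experience (14 vs 20).
No option is at least as good as Opt3 on every objective and strictly better on one.

No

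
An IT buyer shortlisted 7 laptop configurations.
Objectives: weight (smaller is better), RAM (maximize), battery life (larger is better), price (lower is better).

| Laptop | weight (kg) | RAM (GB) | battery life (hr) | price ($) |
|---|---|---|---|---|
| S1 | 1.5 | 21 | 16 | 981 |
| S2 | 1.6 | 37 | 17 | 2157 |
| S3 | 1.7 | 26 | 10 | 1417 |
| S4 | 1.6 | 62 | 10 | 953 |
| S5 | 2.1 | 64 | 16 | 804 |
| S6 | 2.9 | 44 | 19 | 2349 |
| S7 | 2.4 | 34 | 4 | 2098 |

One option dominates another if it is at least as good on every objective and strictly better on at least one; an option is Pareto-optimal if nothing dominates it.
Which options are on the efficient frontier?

S1, S2, S4, S5, S6

S1: not dominated (best weight).
S2: not dominated.
S3: dominated by S4 (weight 1.6≤1.7, RAM 62≥26, battery life 10≥10, price 953≤1417).
S4: not dominated.
S5: not dominated (best RAM).
S6: not dominated (best battery life).
S7: dominated by S4 (weight 1.6≤2.4, RAM 62≥34, battery life 10≥4, price 953≤2098).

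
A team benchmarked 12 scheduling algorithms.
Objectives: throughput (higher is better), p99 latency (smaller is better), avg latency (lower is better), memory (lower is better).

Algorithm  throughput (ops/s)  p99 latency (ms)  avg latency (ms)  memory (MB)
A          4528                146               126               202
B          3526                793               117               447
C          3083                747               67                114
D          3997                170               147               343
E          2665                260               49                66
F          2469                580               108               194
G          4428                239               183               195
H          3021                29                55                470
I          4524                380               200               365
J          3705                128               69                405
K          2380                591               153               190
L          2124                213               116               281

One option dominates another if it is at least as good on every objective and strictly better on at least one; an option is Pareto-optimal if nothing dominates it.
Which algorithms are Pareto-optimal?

A: not dominated (best throughput).
B: dominated by J (throughput 3705≥3526, p99 latency 128≤793, avg latency 69≤117, memory 405≤447).
C: not dominated.
D: dominated by A (throughput 4528≥3997, p99 latency 146≤170, avg latency 126≤147, memory 202≤343).
E: not dominated (best avg latency).
F: dominated by E (throughput 2665≥2469, p99 latency 260≤580, avg latency 49≤108, memory 66≤194).
G: not dominated.
H: not dominated (best p99 latency).
I: dominated by A (throughput 4528≥4524, p99 latency 146≤380, avg latency 126≤200, memory 202≤365).
J: not dominated.
K: dominated by E (throughput 2665≥2380, p99 latency 260≤591, avg latency 49≤153, memory 66≤190).
L: not dominated.

A, C, E, G, H, J, L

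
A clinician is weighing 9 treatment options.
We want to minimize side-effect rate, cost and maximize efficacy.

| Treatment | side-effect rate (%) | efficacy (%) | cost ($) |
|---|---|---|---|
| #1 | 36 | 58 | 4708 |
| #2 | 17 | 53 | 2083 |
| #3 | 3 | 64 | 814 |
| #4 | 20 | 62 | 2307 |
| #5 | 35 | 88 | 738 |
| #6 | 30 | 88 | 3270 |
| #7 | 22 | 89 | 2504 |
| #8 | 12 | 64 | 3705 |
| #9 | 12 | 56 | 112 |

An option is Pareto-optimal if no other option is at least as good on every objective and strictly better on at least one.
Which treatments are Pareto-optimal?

#1: dominated by #3 (side-effect rate 3≤36, efficacy 64≥58, cost 814≤4708).
#2: dominated by #3 (side-effect rate 3≤17, efficacy 64≥53, cost 814≤2083).
#3: not dominated (best side-effect rate).
#4: dominated by #3 (side-effect rate 3≤20, efficacy 64≥62, cost 814≤2307).
#5: not dominated.
#6: dominated by #7 (side-effect rate 22≤30, efficacy 89≥88, cost 2504≤3270).
#7: not dominated (best efficacy).
#8: dominated by #3 (side-effect rate 3≤12, efficacy 64≥64, cost 814≤3705).
#9: not dominated (best cost).

#3, #5, #7, #9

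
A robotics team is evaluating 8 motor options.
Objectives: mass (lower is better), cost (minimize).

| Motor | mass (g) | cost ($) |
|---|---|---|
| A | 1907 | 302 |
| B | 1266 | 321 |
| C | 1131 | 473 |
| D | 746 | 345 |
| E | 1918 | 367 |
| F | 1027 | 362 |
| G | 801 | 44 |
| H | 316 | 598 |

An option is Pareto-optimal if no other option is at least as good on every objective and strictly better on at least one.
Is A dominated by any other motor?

G vs A: mass 801≤1907, cost 44≤302 — G is at least as good on every objective and strictly better on at least one, so G dominates A.

Yes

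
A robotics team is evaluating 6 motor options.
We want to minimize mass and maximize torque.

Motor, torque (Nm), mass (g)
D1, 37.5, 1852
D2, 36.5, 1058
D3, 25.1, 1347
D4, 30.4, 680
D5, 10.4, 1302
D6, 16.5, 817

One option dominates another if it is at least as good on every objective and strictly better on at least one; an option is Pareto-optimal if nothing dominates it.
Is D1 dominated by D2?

No

D2 vs D1: D2 is worse on torque (36.5 vs 37.5), so it does not dominate D1.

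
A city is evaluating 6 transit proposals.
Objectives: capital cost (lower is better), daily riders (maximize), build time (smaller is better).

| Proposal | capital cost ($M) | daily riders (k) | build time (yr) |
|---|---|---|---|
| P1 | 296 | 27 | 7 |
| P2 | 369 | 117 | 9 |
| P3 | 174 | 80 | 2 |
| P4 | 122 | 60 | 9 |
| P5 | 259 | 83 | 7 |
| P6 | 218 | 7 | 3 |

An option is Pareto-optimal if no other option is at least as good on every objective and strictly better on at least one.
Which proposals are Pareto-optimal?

P1: dominated by P3 (capital cost 174≤296, daily riders 80≥27, build time 2≤7).
P2: not dominated (best daily riders).
P3: not dominated (best build time).
P4: not dominated (best capital cost).
P5: not dominated.
P6: dominated by P3 (capital cost 174≤218, daily riders 80≥7, build time 2≤3).

P2, P3, P4, P5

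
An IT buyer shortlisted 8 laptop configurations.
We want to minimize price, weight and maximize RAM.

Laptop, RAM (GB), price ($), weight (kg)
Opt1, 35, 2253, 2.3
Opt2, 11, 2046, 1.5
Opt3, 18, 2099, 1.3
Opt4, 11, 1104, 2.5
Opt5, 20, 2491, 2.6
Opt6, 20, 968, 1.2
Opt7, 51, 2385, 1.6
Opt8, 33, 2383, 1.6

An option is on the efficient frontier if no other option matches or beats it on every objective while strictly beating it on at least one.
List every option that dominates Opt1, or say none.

none

Opt2: worse on RAM (11 vs 35).
Opt3: worse on RAM (18 vs 35).
Opt4: worse on RAM (11 vs 35).
Opt5: worse on RAM (20 vs 35).
Opt6: worse on RAM (20 vs 35).
Opt7: worse on price (2385 vs 2253).
Opt8: worse on RAM (33 vs 35).
No option dominates Opt1.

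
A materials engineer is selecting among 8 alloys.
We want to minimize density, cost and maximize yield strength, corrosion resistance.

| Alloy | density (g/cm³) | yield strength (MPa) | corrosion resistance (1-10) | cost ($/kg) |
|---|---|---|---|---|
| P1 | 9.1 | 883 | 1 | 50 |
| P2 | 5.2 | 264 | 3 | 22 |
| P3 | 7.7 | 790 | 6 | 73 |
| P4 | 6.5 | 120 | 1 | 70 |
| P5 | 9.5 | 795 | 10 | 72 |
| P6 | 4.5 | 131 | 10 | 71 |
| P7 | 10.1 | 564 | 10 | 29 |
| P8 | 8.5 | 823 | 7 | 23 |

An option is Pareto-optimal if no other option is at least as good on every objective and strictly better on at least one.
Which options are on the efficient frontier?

P1, P2, P3, P5, P6, P7, P8

P1: not dominated (best yield strength).
P2: not dominated (best cost).
P3: not dominated.
P4: dominated by P2 (density 5.2≤6.5, yield strength 264≥120, corrosion resistance 3≥1, cost 22≤70).
P5: not dominated.
P6: not dominated (best density).
P7: not dominated.
P8: not dominated.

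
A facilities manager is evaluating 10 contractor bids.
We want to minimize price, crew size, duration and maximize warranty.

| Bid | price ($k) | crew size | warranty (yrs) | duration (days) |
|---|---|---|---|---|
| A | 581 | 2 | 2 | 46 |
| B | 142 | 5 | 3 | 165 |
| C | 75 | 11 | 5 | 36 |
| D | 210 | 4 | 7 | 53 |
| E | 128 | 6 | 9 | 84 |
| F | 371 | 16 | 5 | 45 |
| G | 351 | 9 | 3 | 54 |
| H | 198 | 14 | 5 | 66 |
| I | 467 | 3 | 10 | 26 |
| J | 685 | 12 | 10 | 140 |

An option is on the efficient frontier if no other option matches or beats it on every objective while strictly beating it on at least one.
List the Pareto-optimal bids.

A, B, C, D, E, I

A: not dominated (best crew size).
B: not dominated.
C: not dominated (best price).
D: not dominated.
E: not dominated.
F: dominated by C (price 75≤371, crew size 11≤16, warranty 5≥5, duration 36≤45).
G: dominated by D (price 210≤351, crew size 4≤9, warranty 7≥3, duration 53≤54).
H: dominated by C (price 75≤198, crew size 11≤14, warranty 5≥5, duration 36≤66).
I: not dominated (best duration).
J: dominated by I (price 467≤685, crew size 3≤12, warranty 10≥10, duration 26≤140).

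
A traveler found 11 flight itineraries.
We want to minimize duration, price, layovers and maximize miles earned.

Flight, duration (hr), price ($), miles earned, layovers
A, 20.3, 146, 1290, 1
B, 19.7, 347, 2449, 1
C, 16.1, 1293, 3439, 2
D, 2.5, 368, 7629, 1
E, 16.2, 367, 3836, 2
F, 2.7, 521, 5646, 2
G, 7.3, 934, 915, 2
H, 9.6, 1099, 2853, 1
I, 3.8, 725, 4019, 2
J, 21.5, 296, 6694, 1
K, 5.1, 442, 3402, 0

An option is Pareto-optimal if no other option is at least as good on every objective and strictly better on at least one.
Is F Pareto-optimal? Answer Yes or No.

No

D vs F: duration 2.5≤2.7, price 368≤521, miles earned 7629≥5646, layovers 1≤2 — D is at least as good on every objective and strictly better on at least one, so D dominates F.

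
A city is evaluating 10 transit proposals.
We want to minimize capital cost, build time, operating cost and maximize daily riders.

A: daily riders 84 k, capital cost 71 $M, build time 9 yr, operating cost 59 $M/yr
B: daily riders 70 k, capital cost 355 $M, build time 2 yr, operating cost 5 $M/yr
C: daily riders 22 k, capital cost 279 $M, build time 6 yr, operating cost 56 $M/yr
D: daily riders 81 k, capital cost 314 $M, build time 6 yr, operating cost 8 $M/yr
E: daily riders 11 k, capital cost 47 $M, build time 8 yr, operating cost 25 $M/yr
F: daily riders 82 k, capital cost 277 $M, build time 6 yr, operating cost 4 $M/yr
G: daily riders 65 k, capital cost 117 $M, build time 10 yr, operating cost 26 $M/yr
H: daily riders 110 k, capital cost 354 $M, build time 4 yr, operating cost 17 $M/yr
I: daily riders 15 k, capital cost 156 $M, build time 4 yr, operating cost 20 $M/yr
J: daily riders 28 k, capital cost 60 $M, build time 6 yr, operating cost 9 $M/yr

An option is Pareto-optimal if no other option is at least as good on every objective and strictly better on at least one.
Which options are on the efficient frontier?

A, B, E, F, G, H, I, J

A: not dominated.
B: not dominated (best build time).
C: dominated by F (daily riders 82≥22, capital cost 277≤279, build time 6≤6, operating cost 4≤56).
D: dominated by F (daily riders 82≥81, capital cost 277≤314, build time 6≤6, operating cost 4≤8).
E: not dominated (best capital cost).
F: not dominated (best operating cost).
G: not dominated.
H: not dominated (best daily riders).
I: not dominated.
J: not dominated.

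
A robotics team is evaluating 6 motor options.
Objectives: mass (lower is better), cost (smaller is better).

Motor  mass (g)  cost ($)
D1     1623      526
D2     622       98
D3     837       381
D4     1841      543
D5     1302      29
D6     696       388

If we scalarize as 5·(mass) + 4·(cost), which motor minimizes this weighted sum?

D1: 5·1623 + 4·526 = 10219
D2: 5·622 + 4·98 = 3502
D3: 5·837 + 4·381 = 5709
D4: 5·1841 + 4·543 = 11377
D5: 5·1302 + 4·29 = 6626
D6: 5·696 + 4·388 = 5032
Lowest: D2 at 3502.

D2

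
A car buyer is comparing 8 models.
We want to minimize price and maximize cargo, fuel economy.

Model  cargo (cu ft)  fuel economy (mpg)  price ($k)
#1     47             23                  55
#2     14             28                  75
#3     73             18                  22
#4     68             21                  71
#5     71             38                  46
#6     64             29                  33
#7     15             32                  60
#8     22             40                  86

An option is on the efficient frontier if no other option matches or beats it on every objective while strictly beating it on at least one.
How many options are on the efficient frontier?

4

#1: dominated by #5 (cargo 71≥47, fuel economy 38≥23, price 46≤55).
#2: dominated by #5 (cargo 71≥14, fuel economy 38≥28, price 46≤75).
#3: not dominated (best cargo).
#4: dominated by #5 (cargo 71≥68, fuel economy 38≥21, price 46≤71).
#5: not dominated.
#6: not dominated.
#7: dominated by #5 (cargo 71≥15, fuel economy 38≥32, price 46≤60).
#8: not dominated (best fuel economy).
Pareto-optimal: #3, #5, #6, #8 → 4.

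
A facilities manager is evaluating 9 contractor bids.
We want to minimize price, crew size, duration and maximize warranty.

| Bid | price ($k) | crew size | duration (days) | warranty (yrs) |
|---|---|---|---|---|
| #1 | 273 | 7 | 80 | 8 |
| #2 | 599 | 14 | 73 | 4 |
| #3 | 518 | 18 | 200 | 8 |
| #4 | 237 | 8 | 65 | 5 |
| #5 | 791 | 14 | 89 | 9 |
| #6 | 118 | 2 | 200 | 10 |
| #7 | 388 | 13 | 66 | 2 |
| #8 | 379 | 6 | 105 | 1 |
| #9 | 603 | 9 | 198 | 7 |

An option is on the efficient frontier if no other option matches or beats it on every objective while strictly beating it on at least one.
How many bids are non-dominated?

#1: not dominated.
#2: dominated by #4 (price 237≤599, crew size 8≤14, duration 65≤73, warranty 5≥4).
#3: dominated by #1 (price 273≤518, crew size 7≤18, duration 80≤200, warranty 8≥8).
#4: not dominated (best duration).
#5: not dominated.
#6: not dominated (best price).
#7: dominated by #4 (price 237≤388, crew size 8≤13, duration 65≤66, warranty 5≥2).
#8: not dominated.
#9: dominated by #1 (price 273≤603, crew size 7≤9, duration 80≤198, warranty 8≥7).
Pareto-optimal: #1, #4, #5, #6, #8 → 5.

5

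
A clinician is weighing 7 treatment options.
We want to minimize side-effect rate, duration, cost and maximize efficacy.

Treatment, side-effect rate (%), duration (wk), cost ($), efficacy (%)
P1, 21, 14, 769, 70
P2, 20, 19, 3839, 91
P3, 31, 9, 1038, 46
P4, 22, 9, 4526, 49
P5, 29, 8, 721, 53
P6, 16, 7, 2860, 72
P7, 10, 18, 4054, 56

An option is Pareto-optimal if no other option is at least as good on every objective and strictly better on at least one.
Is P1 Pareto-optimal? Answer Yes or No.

Yes

P2: worse on duration (19 vs 14).
P3: worse on side-effect rate (31 vs 21).
P4: worse on side-effect rate (22 vs 21).
P5: worse on side-effect rate (29 vs 21).
P6: worse on cost (2860 vs 769).
P7: worse on duration (18 vs 14).
No option is at least as good as P1 on every objective and strictly better on one.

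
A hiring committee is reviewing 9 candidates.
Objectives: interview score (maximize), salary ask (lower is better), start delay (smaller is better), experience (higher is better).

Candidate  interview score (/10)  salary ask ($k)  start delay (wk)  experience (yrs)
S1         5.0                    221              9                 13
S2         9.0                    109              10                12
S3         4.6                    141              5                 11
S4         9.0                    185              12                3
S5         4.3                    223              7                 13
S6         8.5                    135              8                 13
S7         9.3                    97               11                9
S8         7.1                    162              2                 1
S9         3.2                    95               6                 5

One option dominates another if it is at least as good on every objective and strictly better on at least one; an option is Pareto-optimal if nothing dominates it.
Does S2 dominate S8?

S2 vs S8: S2 is worse on start delay (10 vs 2), so it does not dominate S8.

No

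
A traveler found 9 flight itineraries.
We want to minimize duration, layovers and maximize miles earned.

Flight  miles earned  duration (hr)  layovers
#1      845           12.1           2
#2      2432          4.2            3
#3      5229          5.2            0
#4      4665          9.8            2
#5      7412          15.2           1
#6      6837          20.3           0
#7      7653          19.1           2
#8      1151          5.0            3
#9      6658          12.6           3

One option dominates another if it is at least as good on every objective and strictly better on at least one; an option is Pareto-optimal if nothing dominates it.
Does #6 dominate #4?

No

#6 vs #4: #6 is worse on duration (20.3 vs 9.8), so it does not dominate #4.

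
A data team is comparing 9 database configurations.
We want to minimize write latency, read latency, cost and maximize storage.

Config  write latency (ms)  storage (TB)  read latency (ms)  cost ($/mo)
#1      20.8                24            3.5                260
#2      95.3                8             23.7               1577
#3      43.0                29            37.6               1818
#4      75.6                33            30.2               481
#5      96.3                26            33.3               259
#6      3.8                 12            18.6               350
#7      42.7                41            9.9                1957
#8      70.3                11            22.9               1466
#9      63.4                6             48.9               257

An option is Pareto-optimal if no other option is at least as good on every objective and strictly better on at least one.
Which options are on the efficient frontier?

#1, #3, #4, #5, #6, #7, #9

#1: not dominated (best read latency).
#2: dominated by #1 (write latency 20.8≤95.3, storage 24≥8, read latency 3.5≤23.7, cost 260≤1577).
#3: not dominated.
#4: not dominated.
#5: not dominated.
#6: not dominated (best write latency).
#7: not dominated (best storage).
#8: dominated by #1 (write latency 20.8≤70.3, storage 24≥11, read latency 3.5≤22.9, cost 260≤1466).
#9: not dominated (best cost).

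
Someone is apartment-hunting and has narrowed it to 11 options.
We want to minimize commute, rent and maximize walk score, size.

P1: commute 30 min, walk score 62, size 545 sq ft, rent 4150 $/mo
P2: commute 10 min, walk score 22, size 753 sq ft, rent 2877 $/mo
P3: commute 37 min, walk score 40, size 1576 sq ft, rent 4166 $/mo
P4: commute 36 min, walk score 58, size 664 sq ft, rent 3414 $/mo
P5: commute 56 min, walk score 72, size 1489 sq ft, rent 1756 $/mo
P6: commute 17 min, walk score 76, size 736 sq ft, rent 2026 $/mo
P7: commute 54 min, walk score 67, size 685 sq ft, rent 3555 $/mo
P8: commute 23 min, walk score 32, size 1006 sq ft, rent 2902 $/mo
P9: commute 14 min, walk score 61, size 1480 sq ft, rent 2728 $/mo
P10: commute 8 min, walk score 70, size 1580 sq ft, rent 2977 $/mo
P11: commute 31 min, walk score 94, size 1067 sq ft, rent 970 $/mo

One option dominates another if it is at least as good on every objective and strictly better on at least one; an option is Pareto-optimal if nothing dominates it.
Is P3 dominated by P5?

P5 vs P3: P5 is worse on commute (56 vs 37), so it does not dominate P3.

No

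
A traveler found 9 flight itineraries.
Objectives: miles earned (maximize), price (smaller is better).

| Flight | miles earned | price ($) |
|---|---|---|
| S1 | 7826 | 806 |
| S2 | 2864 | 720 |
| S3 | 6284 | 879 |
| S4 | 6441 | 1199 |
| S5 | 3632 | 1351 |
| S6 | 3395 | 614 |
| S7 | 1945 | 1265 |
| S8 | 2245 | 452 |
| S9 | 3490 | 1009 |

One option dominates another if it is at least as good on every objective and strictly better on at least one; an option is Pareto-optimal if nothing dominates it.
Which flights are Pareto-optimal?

S1, S6, S8

S1: not dominated (best miles earned).
S2: dominated by S6 (miles earned 3395≥2864, price 614≤720).
S3: dominated by S1 (miles earned 7826≥6284, price 806≤879).
S4: dominated by S1 (miles earned 7826≥6441, price 806≤1199).
S5: dominated by S1 (miles earned 7826≥3632, price 806≤1351).
S6: not dominated.
S7: dominated by S1 (miles earned 7826≥1945, price 806≤1265).
S8: not dominated (best price).
S9: dominated by S1 (miles earned 7826≥3490, price 806≤1009).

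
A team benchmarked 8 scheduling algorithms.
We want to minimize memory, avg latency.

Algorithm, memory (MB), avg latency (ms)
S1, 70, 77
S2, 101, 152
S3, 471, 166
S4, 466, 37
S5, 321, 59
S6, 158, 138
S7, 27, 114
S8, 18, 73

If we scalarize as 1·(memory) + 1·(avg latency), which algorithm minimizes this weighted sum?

S1: 1·70 + 1·77 = 147
S2: 1·101 + 1·152 = 253
S3: 1·471 + 1·166 = 637
S4: 1·466 + 1·37 = 503
S5: 1·321 + 1·59 = 380
S6: 1·158 + 1·138 = 296
S7: 1·27 + 1·114 = 141
S8: 1·18 + 1·73 = 91
Lowest: S8 at 91.

S8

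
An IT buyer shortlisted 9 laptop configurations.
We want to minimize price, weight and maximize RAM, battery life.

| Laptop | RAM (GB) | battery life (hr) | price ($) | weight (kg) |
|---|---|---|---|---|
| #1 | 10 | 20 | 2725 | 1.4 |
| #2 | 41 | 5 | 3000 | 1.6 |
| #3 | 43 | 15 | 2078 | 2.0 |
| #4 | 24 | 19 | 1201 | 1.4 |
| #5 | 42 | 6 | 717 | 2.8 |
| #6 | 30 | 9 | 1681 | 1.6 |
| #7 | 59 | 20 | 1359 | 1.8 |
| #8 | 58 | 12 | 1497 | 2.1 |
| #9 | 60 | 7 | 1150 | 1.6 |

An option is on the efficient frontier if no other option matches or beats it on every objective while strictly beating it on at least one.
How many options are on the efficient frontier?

#1: not dominated.
#2: dominated by #9 (RAM 60≥41, battery life 7≥5, price 1150≤3000, weight 1.6≤1.6).
#3: dominated by #7 (RAM 59≥43, battery life 20≥15, price 1359≤2078, weight 1.8≤2.0).
#4: not dominated.
#5: not dominated (best price).
#6: not dominated.
#7: not dominated.
#8: dominated by #7 (RAM 59≥58, battery life 20≥12, price 1359≤1497, weight 1.8≤2.1).
#9: not dominated (best RAM).
Pareto-optimal: #1, #4, #5, #6, #7, #9 → 6.

6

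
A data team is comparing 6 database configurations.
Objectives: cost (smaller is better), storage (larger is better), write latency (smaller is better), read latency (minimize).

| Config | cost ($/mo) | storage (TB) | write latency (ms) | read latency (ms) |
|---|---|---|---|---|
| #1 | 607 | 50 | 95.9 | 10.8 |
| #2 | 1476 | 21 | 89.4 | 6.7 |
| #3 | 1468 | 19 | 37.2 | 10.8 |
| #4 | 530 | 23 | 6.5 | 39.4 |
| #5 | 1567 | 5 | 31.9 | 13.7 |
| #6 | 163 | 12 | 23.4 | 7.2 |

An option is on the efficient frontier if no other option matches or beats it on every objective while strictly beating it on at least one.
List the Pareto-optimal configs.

#1, #2, #3, #4, #6

#1: not dominated (best storage).
#2: not dominated (best read latency).
#3: not dominated.
#4: not dominated (best write latency).
#5: dominated by #6 (cost 163≤1567, storage 12≥5, write latency 23.4≤31.9, read latency 7.2≤13.7).
#6: not dominated (best cost).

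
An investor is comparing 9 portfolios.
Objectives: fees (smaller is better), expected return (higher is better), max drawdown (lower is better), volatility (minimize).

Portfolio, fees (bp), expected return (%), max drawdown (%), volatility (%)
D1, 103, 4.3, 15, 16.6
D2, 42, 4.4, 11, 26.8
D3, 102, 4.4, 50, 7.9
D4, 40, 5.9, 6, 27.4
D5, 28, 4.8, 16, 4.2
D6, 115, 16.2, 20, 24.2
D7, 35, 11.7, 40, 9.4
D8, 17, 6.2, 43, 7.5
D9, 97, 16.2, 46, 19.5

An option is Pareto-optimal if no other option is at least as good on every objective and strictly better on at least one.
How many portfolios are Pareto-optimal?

8

D1: not dominated.
D2: not dominated.
D3: dominated by D5 (fees 28≤102, expected return 4.8≥4.4, max drawdown 16≤50, volatility 4.2≤7.9).
D4: not dominated (best max drawdown).
D5: not dominated (best volatility).
D6: not dominated.
D7: not dominated.
D8: not dominated (best fees).
D9: not dominated.
Pareto-optimal: D1, D2, D4, D5, D6, D7, D8, D9 → 8.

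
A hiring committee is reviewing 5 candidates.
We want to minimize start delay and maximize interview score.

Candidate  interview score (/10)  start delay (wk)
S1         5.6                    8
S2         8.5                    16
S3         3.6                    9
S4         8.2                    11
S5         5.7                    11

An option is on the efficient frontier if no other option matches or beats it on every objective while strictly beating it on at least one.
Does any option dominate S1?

S2: worse on start delay (16 vs 8).
S3: worse on interview score (3.6 vs 5.6).
S4: worse on start delay (11 vs 8).
S5: worse on start delay (11 vs 8).
No option is at least as good as S1 on every objective and strictly better on one.

No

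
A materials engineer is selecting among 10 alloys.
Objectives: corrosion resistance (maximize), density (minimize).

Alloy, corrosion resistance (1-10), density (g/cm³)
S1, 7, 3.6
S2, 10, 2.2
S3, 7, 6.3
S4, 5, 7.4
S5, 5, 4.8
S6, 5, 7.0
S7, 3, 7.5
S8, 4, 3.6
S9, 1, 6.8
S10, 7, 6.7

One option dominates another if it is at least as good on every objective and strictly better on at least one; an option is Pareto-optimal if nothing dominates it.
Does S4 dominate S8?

S4 vs S8: S4 is worse on density (7.4 vs 3.6), so it does not dominate S8.

No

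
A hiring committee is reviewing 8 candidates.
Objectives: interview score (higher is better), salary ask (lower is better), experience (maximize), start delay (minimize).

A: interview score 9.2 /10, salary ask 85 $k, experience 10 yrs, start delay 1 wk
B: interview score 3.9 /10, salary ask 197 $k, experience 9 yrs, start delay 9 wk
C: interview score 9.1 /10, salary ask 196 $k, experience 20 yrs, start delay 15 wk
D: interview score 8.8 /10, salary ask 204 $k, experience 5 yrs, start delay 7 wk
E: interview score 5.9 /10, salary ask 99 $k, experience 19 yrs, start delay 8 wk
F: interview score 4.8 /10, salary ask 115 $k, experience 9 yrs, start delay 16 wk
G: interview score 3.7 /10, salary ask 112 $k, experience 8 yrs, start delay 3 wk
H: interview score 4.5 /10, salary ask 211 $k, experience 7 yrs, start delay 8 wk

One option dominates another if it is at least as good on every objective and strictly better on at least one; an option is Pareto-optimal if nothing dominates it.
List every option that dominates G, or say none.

A: interview score 9.2≥3.7, salary ask 85≤112, experience 10≥8, start delay 1≤3 — dominates G.
Others (B, C, D, E, F, H) are each worse than G on at least one objective.

A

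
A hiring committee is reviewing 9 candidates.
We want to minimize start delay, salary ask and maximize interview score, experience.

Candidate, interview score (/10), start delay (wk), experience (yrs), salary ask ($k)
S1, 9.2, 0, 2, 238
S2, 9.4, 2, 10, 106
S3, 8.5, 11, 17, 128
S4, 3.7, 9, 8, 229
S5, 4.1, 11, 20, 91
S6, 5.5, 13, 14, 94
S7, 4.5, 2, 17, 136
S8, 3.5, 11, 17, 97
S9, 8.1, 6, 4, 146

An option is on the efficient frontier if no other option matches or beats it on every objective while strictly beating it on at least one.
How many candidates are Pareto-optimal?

S1: not dominated (best start delay).
S2: not dominated (best interview score).
S3: not dominated.
S4: dominated by S2 (interview score 9.4≥3.7, start delay 2≤9, experience 10≥8, salary ask 106≤229).
S5: not dominated (best experience).
S6: not dominated.
S7: not dominated.
S8: dominated by S5 (interview score 4.1≥3.5, start delay 11≤11, experience 20≥17, salary ask 91≤97).
S9: dominated by S2 (interview score 9.4≥8.1, start delay 2≤6, experience 10≥4, salary ask 106≤146).
Pareto-optimal: S1, S2, S3, S5, S6, S7 → 6.

6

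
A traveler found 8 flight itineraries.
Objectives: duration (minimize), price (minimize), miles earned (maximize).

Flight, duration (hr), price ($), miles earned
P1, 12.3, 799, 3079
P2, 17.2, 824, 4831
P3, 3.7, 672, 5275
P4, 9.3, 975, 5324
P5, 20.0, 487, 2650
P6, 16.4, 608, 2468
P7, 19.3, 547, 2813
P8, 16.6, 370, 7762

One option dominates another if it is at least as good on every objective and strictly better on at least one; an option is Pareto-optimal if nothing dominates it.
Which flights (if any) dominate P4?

P1: worse on duration (12.3 vs 9.3).
P2: worse on duration (17.2 vs 9.3).
P3: worse on miles earned (5275 vs 5324).
P5: worse on duration (20.0 vs 9.3).
P6: worse on duration (16.4 vs 9.3).
P7: worse on duration (19.3 vs 9.3).
P8: worse on duration (16.6 vs 9.3).
No option dominates P4.

none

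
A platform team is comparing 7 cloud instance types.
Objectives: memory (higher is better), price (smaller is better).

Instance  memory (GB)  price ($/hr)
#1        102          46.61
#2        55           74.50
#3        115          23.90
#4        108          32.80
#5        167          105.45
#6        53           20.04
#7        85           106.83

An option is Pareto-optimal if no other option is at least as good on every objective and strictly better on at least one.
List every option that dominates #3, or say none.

none

#1: worse on memory (102 vs 115).
#2: worse on memory (55 vs 115).
#4: worse on memory (108 vs 115).
#5: worse on price (105.45 vs 23.90).
#6: worse on memory (53 vs 115).
#7: worse on memory (85 vs 115).
No option dominates #3.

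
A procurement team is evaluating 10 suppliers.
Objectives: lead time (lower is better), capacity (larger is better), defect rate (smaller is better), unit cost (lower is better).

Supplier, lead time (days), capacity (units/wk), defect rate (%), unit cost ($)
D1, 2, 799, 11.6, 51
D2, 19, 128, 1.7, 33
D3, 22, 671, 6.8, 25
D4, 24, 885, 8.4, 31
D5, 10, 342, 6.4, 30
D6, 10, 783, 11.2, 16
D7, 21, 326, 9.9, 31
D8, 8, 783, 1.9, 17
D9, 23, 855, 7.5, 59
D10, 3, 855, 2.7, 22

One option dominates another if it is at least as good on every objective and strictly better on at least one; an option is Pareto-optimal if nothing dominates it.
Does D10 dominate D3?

Yes

D10 vs D3: lead time 3≤22, capacity 855≥671, defect rate 2.7≤6.8, unit cost 22≤25 — D10 is at least as good on every objective with at least one strict improvement.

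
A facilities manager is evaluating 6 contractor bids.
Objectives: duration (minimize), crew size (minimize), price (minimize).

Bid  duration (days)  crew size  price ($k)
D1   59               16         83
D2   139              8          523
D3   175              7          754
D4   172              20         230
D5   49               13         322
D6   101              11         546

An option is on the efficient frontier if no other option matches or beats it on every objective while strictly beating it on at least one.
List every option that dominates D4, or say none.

D1: duration 59≤172, crew size 16≤20, price 83≤230 — dominates D4.
Others (D2, D3, D5, D6) are each worse than D4 on at least one objective.

D1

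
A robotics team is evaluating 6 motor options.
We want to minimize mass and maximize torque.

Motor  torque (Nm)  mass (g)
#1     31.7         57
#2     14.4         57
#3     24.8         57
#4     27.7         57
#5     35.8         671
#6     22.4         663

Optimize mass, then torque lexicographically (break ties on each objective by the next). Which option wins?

First minimize mass: best is 57, kept {#1, #2, #3, #4}.
Then maximize torque: best is 31.7, kept {#1}.

#1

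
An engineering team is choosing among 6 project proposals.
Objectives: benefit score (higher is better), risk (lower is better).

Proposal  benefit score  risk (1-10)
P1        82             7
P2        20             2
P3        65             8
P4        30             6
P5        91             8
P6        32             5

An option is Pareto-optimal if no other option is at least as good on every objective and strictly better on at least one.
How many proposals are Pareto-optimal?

4

P1: not dominated.
P2: not dominated (best risk).
P3: dominated by P1 (benefit score 82≥65, risk 7≤8).
P4: dominated by P6 (benefit score 32≥30, risk 5≤6).
P5: not dominated (best benefit score).
P6: not dominated.
Pareto-optimal: P1, P2, P5, P6 → 4.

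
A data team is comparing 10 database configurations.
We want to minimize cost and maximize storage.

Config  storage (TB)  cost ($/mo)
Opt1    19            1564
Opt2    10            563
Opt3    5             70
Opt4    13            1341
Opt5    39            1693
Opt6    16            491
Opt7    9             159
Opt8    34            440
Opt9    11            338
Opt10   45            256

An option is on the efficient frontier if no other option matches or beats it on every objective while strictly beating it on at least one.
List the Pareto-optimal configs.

Opt3, Opt7, Opt10

Opt1: dominated by Opt8 (storage 34≥19, cost 440≤1564).
Opt2: dominated by Opt6 (storage 16≥10, cost 491≤563).
Opt3: not dominated (best cost).
Opt4: dominated by Opt6 (storage 16≥13, cost 491≤1341).
Opt5: dominated by Opt10 (storage 45≥39, cost 256≤1693).
Opt6: dominated by Opt8 (storage 34≥16, cost 440≤491).
Opt7: not dominated.
Opt8: dominated by Opt10 (storage 45≥34, cost 256≤440).
Opt9: dominated by Opt10 (storage 45≥11, cost 256≤338).
Opt10: not dominated (best storage).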